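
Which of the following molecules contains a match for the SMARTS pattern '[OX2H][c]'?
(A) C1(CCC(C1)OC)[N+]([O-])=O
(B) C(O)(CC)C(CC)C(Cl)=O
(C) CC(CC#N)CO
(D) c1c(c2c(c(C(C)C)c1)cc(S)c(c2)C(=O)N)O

D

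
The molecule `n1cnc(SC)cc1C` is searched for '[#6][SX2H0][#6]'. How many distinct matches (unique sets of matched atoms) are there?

[#6][SX2H0][#6] is the SMARTS for a thioether: an aliphatic sulfur bridging two carbons with no H on the sulfur.
Exactly one fragment in the molecule meets all constraints, giving 1 match.

1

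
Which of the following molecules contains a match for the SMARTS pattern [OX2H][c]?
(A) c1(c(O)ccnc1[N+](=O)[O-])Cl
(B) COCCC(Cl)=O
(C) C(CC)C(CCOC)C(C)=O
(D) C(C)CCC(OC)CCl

A

[OX2H][c] describes a hydroxyl oxygen attached to an aromatic carbon (a phenol).
(A) contains a hydroxyl group (-OH), which satisfies every atom and bond constraint.
(B) has a methoxy ether (-OCH3) but the oxygen has H0, not H1.
(C) has a methoxy ether (-OCH3) but the oxygen has H0, not H1.
(D) has a methoxy ether (-OCH3) but the oxygen has H0, not H1.
So the answer is (A).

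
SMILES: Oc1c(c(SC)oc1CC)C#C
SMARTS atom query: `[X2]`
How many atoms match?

5

The query [X2] means: any atom with exactly two total connections (bonds + H).
Check the 12 heavy atoms by environment: 1× o (aromatic, X2) → match; 4× c (aromatic, X3) → no; 1× O (X2) → match; 1× S (X2) → match; 3× C (X4) → no; 2× C (X2) → match.
Summing the matching environments: 1 + 1 + 1 + 2 = 5 matching atoms.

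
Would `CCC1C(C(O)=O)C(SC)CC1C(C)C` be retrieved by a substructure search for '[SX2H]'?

The pattern [SX2H] describes an aliphatic sulfur with two connections, one being H — a thiol.
The closest candidate here is a methylthio ether (-SCH3), but the sulfur has H0 (bonded to two carbons), not H1. No other fragment satisfies the full query, so there is no match.

No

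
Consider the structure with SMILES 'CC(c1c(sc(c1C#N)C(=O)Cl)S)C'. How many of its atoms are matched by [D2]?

The query [D2] means: atom with exactly two heavy-atom neighbours.
Check the 14 heavy atoms by environment: 1× s (aromatic, D2) → match; 4× c (aromatic, D3) → no; 1× S (D1) → no; 2× C (D3) → no; 1× O (D1) → no; 1× Cl (D1) → no; 1× C (D2) → match; 1× N (D1) → no; 2× C (D1) → no.
Summing the matching environments: 1 + 1 = 2 matching atoms.

2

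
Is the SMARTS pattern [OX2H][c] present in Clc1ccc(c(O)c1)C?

The pattern [OX2H][c] describes a hydroxyl oxygen attached to an aromatic carbon — a phenol.
The molecule carries a hydroxyl group (-OH), whose atoms satisfy every constraint of the query, so the pattern matches.

Yes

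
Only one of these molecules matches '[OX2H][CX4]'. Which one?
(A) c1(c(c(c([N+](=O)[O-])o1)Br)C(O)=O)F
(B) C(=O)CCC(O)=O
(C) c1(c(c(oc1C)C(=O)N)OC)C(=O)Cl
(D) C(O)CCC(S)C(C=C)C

D

[OX2H][CX4] describes a hydroxyl oxygen bound to an sp3 (X4) carbon (an aliphatic alcohol).
(A) has a carboxylic acid group (-C(=O)OH) but the -OH is on a CX3 carbonyl carbon, not a CX4 carbon.
(B) has a carboxylic acid group (-C(=O)OH) but the -OH is on a CX3 carbonyl carbon, not a CX4 carbon.
(C) has a methoxy ether (-OCH3) but the oxygen has H0 (ether), not H1.
(D) contains a hydroxyl group (-OH), which satisfies every atom and bond constraint.
So the answer is (D).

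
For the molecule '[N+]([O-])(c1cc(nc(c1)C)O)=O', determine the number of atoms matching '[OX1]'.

2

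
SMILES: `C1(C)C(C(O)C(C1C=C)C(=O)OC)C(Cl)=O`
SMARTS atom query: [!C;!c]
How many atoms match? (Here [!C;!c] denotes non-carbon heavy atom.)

The query [!C;!c] means: neither aliphatic nor aromatic carbon — same as [!#6].
Check the 16 heavy atoms by environment: 11× C → no; 4× O → match; 1× Cl → match.
Summing the matching environments: 4 + 1 = 5 matching atoms.

5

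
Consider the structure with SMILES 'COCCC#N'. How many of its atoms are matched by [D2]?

The query [D2] means: atom with exactly two heavy-atom neighbours.
Check the 6 heavy atoms by environment: 3× C (D2) → match; 1× N (D1) → no; 1× O (D2) → match; 1× C (D1) → no.
Summing the matching environments: 3 + 1 = 4 matching atoms.

4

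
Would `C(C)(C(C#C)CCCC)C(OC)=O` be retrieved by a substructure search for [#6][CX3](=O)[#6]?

The pattern [#6][CX3](=O)[#6] describes a carbonyl carbon (no H) flanked by two carbons — a ketone.
The closest candidate here is a methyl-ester group (-C(=O)OCH3), but one neighbour of the carbonyl carbon is O, not C. No other fragment satisfies the full query, so there is no match.

No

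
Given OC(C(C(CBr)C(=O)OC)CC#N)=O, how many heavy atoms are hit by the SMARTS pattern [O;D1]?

The query [O;D1] means: aliphatic oxygen bonded to exactly one heavy atom.
Check the 14 heavy atoms by environment: 3× C (D2) → no; 4× C (D3) → no; 3× O (D1) → match; 1× O (D2) → no; 1× C (D1) → no; 1× Br (D1) → no; 1× N (D1) → no.
That gives 3 matching atoms.

3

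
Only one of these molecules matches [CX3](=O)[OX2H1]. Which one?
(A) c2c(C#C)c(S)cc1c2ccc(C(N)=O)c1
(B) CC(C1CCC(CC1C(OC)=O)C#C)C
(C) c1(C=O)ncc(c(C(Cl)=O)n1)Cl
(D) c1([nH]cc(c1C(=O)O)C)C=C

[CX3](=O)[OX2H1] describes an sp2 carbon double-bonded to O and single-bonded to an -OH oxygen (a carboxylic acid).
(A) has a primary amide (-C(=O)NH2) but the carbonyl is bonded to N, not to an -OH oxygen.
(B) has a methyl-ester group (-C(=O)OCH3) but the singly-bonded O has no H (OX2H0, not OX2H1).
(C) has an aldehyde (-CHO) but there is no singly-bonded oxygen on the carbonyl carbon.
(D) contains a carboxylic acid group (-C(=O)OH), which satisfies every atom and bond constraint.
So the answer is (D).

D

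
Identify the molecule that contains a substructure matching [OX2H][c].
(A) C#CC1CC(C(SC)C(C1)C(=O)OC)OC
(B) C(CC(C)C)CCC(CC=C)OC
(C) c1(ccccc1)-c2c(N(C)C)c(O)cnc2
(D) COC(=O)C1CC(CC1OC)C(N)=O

[OX2H][c] describes a hydroxyl oxygen attached to an aromatic carbon (a phenol).
(A) has a methoxy ether (-OCH3) but the oxygen has H0, not H1.
(B) has a methoxy ether (-OCH3) but the oxygen has H0, not H1.
(C) contains a hydroxyl group (-OH), which satisfies every atom and bond constraint.
(D) has a methoxy ether (-OCH3) but the oxygen has H0, not H1.
So the answer is (C).

C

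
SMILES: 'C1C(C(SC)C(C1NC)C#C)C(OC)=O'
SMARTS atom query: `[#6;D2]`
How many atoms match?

The query [#6;D2] means: any carbon bonded to exactly two heavy atoms.
Check the 15 heavy atoms by environment: 2× C (D2) → match; 5× C (D3) → no; 1× O (D1) → no; 1× O (D2) → no; 4× C (D1) → no; 1× N (D2) → no; 1× S (D2) → no.
That gives 2 matching atoms.

2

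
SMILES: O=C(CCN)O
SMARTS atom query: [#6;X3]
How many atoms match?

1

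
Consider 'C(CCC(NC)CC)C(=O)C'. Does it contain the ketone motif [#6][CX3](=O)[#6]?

Yes

The pattern [#6][CX3](=O)[#6] describes a carbonyl carbon (no H) flanked by two carbons — a ketone.
The molecule carries an acetyl/ketone group (-C(=O)CH3), whose atoms satisfy every constraint of the query, so the pattern matches.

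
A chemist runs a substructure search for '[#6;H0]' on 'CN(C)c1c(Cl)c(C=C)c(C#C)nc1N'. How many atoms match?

6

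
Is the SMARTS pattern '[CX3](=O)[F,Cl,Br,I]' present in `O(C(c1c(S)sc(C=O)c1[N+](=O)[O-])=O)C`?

The pattern [CX3](=O)[F,Cl,Br,I] describes a carbonyl carbon bonded to a halogen — an acyl halide.
The closest candidate here is a methyl-ester group (-C(=O)OCH3), but the carbonyl is bonded to -O-C, not to a halogen. No other fragment satisfies the full query, so there is no match.

No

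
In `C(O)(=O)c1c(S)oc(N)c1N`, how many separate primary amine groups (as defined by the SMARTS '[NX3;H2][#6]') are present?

[NX3;H2][#6] is the SMARTS for a primary amine: a trivalent nitrogen with two H attached to carbon.
The molecule carries 2 separate instances of a primary amino group (-NH2) meeting every constraint; each maps to a distinct set of atoms, giving 2 matches.

2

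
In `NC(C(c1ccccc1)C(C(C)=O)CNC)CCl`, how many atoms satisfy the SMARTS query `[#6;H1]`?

8

The query [#6;H1] means: any carbon bearing exactly one hydrogen.
Check the 18 heavy atoms by environment: 2× C (H2) → no; 3× C (H1) → match; 1× N (H1) → no; 2× C (H3) → no; 1× Cl (H0) → no; 1× C (H0) → no; 1× O (H0) → no; 1× N (H2) → no; 1× c (aromatic, H0) → no; 5× c (aromatic, H1) → match.
Summing the matching environments: 3 + 5 = 8 matching atoms.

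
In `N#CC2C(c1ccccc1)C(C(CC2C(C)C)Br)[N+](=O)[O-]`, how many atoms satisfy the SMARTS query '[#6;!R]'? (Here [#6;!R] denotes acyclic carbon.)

4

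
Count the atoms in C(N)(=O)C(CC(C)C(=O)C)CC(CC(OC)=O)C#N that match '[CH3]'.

3

The query [CH3] means: aliphatic carbon with exactly three hydrogens.
Check the 19 heavy atoms by environment: 3× C (H3) → match; 3× C (H1) → no; 3× C (H2) → no; 4× C (H0) → no; 4× O (H0) → no; 1× N (H0) → no; 1× N (H2) → no.
That gives 3 matching atoms.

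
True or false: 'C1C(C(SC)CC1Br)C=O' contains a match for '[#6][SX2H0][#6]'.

The pattern [#6][SX2H0][#6] describes an aliphatic sulfur bridging two carbons with no H on the sulfur — a thioether.
The molecule carries a methylthio ether (-SCH3), whose atoms satisfy every constraint of the query, so the pattern matches.

True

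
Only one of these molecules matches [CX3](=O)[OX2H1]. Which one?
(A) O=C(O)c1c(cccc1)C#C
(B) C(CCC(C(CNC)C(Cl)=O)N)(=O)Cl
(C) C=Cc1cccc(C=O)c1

[CX3](=O)[OX2H1] describes an sp2 carbon double-bonded to O and single-bonded to an -OH oxygen (a carboxylic acid).
(A) contains a carboxylic acid group (-C(=O)OH), which satisfies every atom and bond constraint.
(B) has an acyl chloride (-C(=O)Cl) but the carbonyl is bonded to Cl, not to an -OH oxygen.
(C) has an aldehyde (-CHO) but there is no singly-bonded oxygen on the carbonyl carbon.
So the answer is (A).

A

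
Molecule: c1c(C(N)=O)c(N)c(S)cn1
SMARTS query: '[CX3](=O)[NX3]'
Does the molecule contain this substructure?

The pattern [CX3](=O)[NX3] describes a carbonyl carbon bonded to a trivalent nitrogen — an amide.
The molecule carries a primary amide (-C(=O)NH2), whose atoms satisfy every constraint of the query, so the pattern matches.

Yes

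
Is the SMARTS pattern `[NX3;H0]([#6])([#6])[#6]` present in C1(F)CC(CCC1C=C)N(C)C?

Yes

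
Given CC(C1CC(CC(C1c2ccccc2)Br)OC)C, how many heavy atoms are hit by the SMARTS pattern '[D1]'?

The query [D1] means: atom with exactly one heavy-atom neighbour (degree 1).
Check the 18 heavy atoms by environment: 5× C (D3) → no; 2× C (D2) → no; 1× Br (D1) → match; 1× c (aromatic, D3) → no; 5× c (aromatic, D2) → no; 3× C (D1) → match; 1× O (D2) → no.
Summing the matching environments: 1 + 3 = 4 matching atoms.

4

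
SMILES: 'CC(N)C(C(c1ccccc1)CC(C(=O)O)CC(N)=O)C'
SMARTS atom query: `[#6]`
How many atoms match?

The query [#6] means: #6 matches any atom with atomic number 6 (carbon, aromatic or aliphatic).
Check the 21 heavy atoms by environment: 10× C → match; 2× N → no; 3× O → no; 6× c (aromatic) → match.
Summing the matching environments: 10 + 6 = 16 matching atoms.

16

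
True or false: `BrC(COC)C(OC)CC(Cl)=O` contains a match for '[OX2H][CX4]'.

The pattern [OX2H][CX4] describes a hydroxyl oxygen bound to an sp3 (X4) carbon — an aliphatic alcohol.
The closest candidate here is a methoxy ether (-OCH3), but the oxygen has H0 (ether), not H1. No other fragment satisfies the full query, so there is no match.

False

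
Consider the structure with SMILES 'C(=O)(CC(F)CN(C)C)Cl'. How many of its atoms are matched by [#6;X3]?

1

The query [#6;X3] means: any carbon (aromatic or not) with three total connections.
Check the 10 heavy atoms by environment: 5× C (X4) → no; 1× N (X3) → no; 1× F (X1) → no; 1× C (X3) → match; 1× O (X1) → no; 1× Cl (X1) → no.
That gives 1 matching atom.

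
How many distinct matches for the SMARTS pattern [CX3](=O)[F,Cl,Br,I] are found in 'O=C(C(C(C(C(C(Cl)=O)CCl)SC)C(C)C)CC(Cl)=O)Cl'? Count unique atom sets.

[CX3](=O)[F,Cl,Br,I] is the SMARTS for an acyl halide: a carbonyl carbon bonded to a halogen.
The molecule carries 3 separate instances of an acyl chloride (-C(=O)Cl) meeting every constraint; each maps to a distinct set of atoms, giving 3 matches.

3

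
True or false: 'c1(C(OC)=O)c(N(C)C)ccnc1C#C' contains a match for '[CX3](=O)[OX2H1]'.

False

The pattern [CX3](=O)[OX2H1] describes an sp2 carbon double-bonded to O and single-bonded to an -OH oxygen — a carboxylic acid.
The closest candidate here is a methyl-ester group (-C(=O)OCH3), but the singly-bonded O has no H (OX2H0, not OX2H1). No other fragment satisfies the full query, so there is no match.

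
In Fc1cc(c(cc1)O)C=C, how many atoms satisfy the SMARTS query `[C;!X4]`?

The query [C;!X4] means: aliphatic carbon that does not have four total connections.
Check the 10 heavy atoms by environment: 6× c (aromatic, X3) → no; 1× O (X2) → no; 1× F (X1) → no; 2× C (X3) → match.
That gives 2 matching atoms.

2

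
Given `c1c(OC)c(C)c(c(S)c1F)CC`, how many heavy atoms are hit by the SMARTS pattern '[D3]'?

Check the 13 heavy atoms by environment: 5× c (aromatic, D3) → match; 1× c (aromatic, D2) → no; 1× C (D2) → no; 3× C (D1) → no; 1× F (D1) → no; 1× S (D1) → no; 1× O (D2) → no.
That gives 5 matching atoms.

5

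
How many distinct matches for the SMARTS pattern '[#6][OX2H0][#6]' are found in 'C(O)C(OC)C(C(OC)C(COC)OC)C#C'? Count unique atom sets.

4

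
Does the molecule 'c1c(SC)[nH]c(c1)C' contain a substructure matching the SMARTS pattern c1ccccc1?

The pattern c1ccccc1 describes six aromatic carbons in a ring — a benzene ring.
The closest candidate here is a methyl group (-CH3), but no six-membered all-carbon aromatic ring is present. No other fragment satisfies the full query, so there is no match.

No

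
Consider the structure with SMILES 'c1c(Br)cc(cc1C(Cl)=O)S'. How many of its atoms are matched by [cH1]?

The query [cH1] means: aromatic carbon bearing exactly one hydrogen.
Check the 11 heavy atoms by environment: 3× c (aromatic, H1) → match; 3× c (aromatic, H0) → no; 1× Br (H0) → no; 1× C (H0) → no; 1× O (H0) → no; 1× Cl (H0) → no; 1× S (H1) → no.
That gives 3 matching atoms.

3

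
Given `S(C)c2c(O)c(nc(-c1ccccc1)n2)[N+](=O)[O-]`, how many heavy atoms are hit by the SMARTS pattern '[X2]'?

The query [X2] means: any atom with exactly two total connections (bonds + H).
Check the 18 heavy atoms by environment: 2× n (aromatic, X2) → match; 10× c (aromatic, X3) → no; 1× N (charge +1, X3) → no; 1× O (charge -1, X1) → no; 1× O (X1) → no; 1× S (X2) → match; 1× C (X4) → no; 1× O (X2) → match.
Summing the matching environments: 2 + 1 + 1 = 4 matching atoms.

4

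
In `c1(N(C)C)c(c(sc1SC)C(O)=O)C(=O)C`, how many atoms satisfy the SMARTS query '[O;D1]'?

3

The query [O;D1] means: aliphatic oxygen bonded to exactly one heavy atom.
Check the 16 heavy atoms by environment: 1× s (aromatic, D2) → no; 4× c (aromatic, D3) → no; 2× C (D3) → no; 3× O (D1) → match; 1× N (D3) → no; 4× C (D1) → no; 1× S (D2) → no.
That gives 3 matching atoms.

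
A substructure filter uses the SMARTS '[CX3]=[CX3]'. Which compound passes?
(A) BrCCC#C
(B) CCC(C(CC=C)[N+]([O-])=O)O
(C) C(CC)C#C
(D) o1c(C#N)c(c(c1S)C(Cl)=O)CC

B

[CX3]=[CX3] describes a non-aromatic C=C double bond between two sp2 carbons (an alkene).
(A) has an ethynyl group (-C#CH) but the C-C bond is a triple bond, not a double bond.
(B) contains a vinyl group (-CH=CH2), which satisfies every atom and bond constraint.
(C) has an ethynyl group (-C#CH) but the C-C bond is a triple bond, not a double bond.
(D) has an ethyl group (-CH2CH3) but its C-C bond is a single bond between CX4 carbons, not CX3=CX3.
So the answer is (B).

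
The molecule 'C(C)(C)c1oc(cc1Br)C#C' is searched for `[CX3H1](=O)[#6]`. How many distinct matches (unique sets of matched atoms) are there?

[CX3H1](=O)[#6] is the SMARTS for an aldehyde: an sp2 carbon with one H, double-bonded to O and single-bonded to carbon.
No fragment in the molecule satisfies every constraint, giving 0 matches.

0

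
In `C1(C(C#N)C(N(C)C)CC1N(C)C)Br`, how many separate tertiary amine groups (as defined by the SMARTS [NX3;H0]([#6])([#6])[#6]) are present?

[NX3;H0]([#6])([#6])[#6] is the SMARTS for a tertiary amine: a trivalent nitrogen with no H, bonded to three carbons.
The molecule carries 2 separate instances of a dimethylamino group (-N(CH3)2) meeting every constraint; each maps to a distinct set of atoms, giving 2 matches.

2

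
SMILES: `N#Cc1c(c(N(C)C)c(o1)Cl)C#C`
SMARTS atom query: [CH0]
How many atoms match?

Check the 13 heavy atoms by environment: 1× o (aromatic, H0) → no; 4× c (aromatic, H0) → no; 2× C (H0) → match; 2× N (H0) → no; 1× C (H1) → no; 2× C (H3) → no; 1× Cl (H0) → no.
That gives 2 matching atoms.

2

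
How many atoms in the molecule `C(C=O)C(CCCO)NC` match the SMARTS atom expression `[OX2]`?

The query [OX2] means: aliphatic oxygen with two total connections — ether, hydroxyl, or ester single-bond O.
Check the 10 heavy atoms by environment: 6× C (X4) → no; 1× C (X3) → no; 1× O (X1) → no; 1× N (X3) → no; 1× O (X2) → match.
That gives 1 matching atom.

1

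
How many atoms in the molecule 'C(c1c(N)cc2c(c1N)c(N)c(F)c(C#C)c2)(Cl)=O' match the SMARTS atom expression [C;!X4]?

3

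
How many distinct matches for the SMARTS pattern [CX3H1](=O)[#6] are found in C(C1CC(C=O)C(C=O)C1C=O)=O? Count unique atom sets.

[CX3H1](=O)[#6] is the SMARTS for an aldehyde: an sp2 carbon with one H, double-bonded to O and single-bonded to carbon.
The molecule carries 4 separate instances of an aldehyde (-CHO) meeting every constraint; each maps to a distinct set of atoms, giving 4 matches.

4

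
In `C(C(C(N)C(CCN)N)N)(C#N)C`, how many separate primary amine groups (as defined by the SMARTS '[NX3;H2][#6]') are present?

4

[NX3;H2][#6] is the SMARTS for a primary amine: a trivalent nitrogen with two H attached to carbon.
The molecule carries 4 separate instances of a primary amino group (-NH2) meeting every constraint; each maps to a distinct set of atoms, giving 4 matches.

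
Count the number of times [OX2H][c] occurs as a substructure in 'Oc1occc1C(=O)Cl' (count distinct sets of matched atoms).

1

[OX2H][c] is the SMARTS for a phenol: a hydroxyl oxygen attached to an aromatic carbon.
Exactly one fragment in the molecule meets all constraints, giving 1 match.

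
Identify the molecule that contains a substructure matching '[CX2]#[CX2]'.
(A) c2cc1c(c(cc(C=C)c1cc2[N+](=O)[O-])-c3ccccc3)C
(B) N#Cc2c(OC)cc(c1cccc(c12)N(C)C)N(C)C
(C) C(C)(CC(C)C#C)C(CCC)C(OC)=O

C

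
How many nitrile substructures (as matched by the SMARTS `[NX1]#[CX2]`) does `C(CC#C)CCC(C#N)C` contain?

1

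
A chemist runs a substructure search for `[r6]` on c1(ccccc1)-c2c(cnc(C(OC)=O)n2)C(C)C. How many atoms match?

12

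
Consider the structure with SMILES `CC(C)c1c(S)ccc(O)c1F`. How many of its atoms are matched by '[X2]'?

The query [X2] means: any atom with exactly two total connections (bonds + H).
Check the 12 heavy atoms by environment: 6× c (aromatic, X3) → no; 1× F (X1) → no; 3× C (X4) → no; 1× S (X2) → match; 1× O (X2) → match.
Summing the matching environments: 1 + 1 = 2 matching atoms.

2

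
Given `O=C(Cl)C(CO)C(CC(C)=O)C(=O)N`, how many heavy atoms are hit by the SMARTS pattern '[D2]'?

The query [D2] means: atom with exactly two heavy-atom neighbours.
Check the 14 heavy atoms by environment: 2× C (D2) → match; 5× C (D3) → no; 4× O (D1) → no; 1× C (D1) → no; 1× N (D1) → no; 1× Cl (D1) → no.
That gives 2 matching atoms.

2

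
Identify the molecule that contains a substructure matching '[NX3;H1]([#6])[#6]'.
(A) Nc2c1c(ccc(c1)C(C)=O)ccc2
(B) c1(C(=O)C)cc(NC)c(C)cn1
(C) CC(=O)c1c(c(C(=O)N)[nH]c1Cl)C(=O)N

B

[NX3;H1]([#6])[#6] describes a trivalent nitrogen with one H, bonded to two carbons (a secondary amine).
(A) has a primary amino group (-NH2) but the nitrogen has H2 and only one carbon neighbour.
(B) contains an N-methylamino group (-NHCH3), which satisfies every atom and bond constraint.
(C) has a primary amide (-C(=O)NH2) but the -C(=O)NH2 nitrogen has H2, not H1.
So the answer is (B).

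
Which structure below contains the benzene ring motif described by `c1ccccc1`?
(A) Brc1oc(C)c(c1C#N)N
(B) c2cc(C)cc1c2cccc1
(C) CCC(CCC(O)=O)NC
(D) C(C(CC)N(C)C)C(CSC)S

B

c1ccccc1 describes six aromatic carbons in a ring (a benzene ring).
(A) has a methyl group (-CH3) but no six-membered all-carbon aromatic ring is present.
(B) contains the required atom environment, so the pattern matches.
(C) has a methyl group (-CH3) but no six-membered all-carbon aromatic ring is present.
(D) has a methyl group (-CH3) but no six-membered all-carbon aromatic ring is present.
So the answer is (B).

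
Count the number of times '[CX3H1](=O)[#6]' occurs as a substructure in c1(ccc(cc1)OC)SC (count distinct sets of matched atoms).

0

[CX3H1](=O)[#6] is the SMARTS for an aldehyde: an sp2 carbon with one H, double-bonded to O and single-bonded to carbon.
No fragment in the molecule satisfies every constraint, giving 0 matches.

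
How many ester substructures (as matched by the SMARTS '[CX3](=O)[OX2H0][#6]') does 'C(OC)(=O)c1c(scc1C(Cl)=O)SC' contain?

1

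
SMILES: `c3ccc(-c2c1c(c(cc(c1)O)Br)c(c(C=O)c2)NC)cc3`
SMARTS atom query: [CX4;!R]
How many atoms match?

The query [CX4;!R] means: aliphatic carbon with four total connections, not in a ring.
Check the 22 heavy atoms by environment: 16× c (aromatic, X3, in 6-ring) → no; 1× C (X3, acyclic) → no; 1× O (X1, acyclic) → no; 1× Br (X1, acyclic) → no; 1× N (X3, acyclic) → no; 1× C (X4, acyclic) → match; 1× O (X2, acyclic) → no.
That gives 1 matching atom.

1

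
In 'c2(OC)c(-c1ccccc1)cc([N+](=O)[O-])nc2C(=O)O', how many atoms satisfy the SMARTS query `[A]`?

The query [A] means: A matches any aliphatic (non-aromatic) heavy atom.
Check the 20 heavy atoms by environment: 1× n (aromatic) → no; 11× c (aromatic) → no; 4× O → match; 2× C → match; 1× N (charge +1) → match; 1× O (charge -1) → match.
Summing the matching environments: 4 + 2 + 1 + 1 = 8 matching atoms.

8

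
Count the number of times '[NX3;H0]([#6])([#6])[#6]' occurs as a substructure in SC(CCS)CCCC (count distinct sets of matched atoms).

[NX3;H0]([#6])([#6])[#6] is the SMARTS for a tertiary amine: a trivalent nitrogen with no H, bonded to three carbons.
No fragment in the molecule satisfies every constraint, giving 0 matches.

0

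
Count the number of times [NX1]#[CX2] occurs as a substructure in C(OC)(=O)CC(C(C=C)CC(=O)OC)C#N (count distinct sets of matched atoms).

1

[NX1]#[CX2] is the SMARTS for a nitrile: a nitrogen triple-bonded to a two-connected carbon.
Exactly one fragment in the molecule meets all constraints, giving 1 match.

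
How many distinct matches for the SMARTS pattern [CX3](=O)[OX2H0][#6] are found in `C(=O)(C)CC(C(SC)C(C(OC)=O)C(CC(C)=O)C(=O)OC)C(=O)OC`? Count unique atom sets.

3

[CX3](=O)[OX2H0][#6] is the SMARTS for an ester: a carbonyl carbon bonded to an oxygen that is itself bonded to carbon (no H on that O).
The molecule carries 3 separate instances of a methyl-ester group (-C(=O)OCH3) meeting every constraint; each maps to a distinct set of atoms, giving 3 matches.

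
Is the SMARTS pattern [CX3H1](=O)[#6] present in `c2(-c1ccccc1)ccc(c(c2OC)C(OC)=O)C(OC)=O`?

The pattern [CX3H1](=O)[#6] describes an sp2 carbon with one H, double-bonded to O and single-bonded to carbon — an aldehyde.
The closest candidate here is a methyl-ester group (-C(=O)OCH3), but the carbonyl carbon has H0, not H1. No other fragment satisfies the full query, so there is no match.

No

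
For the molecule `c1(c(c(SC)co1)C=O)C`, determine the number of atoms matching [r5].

Check the 10 heavy atoms by environment: 1× o (aromatic, in 5-ring) → match; 4× c (aromatic, in 5-ring) → match; 1× S (acyclic) → no; 3× C (acyclic) → no; 1× O (acyclic) → no.
Summing the matching environments: 1 + 4 = 5 matching atoms.

5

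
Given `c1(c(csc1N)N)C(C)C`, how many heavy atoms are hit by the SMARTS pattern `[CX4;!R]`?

3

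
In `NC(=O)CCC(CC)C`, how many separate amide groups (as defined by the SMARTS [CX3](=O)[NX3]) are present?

[CX3](=O)[NX3] is the SMARTS for an amide: a carbonyl carbon bonded to a trivalent nitrogen.
Exactly one fragment in the molecule meets all constraints, giving 1 match.

1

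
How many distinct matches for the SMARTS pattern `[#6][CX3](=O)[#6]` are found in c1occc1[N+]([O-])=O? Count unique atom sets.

0

[#6][CX3](=O)[#6] is the SMARTS for a ketone: a carbonyl carbon (no H) flanked by two carbons.
No fragment in the molecule satisfies every constraint, giving 0 matches.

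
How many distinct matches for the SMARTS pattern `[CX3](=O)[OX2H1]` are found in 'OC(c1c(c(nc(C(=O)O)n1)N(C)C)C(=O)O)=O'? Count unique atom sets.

3

[CX3](=O)[OX2H1] is the SMARTS for a carboxylic acid: an sp2 carbon double-bonded to O and single-bonded to an -OH oxygen.
The molecule carries 3 separate instances of a carboxylic acid group (-C(=O)OH) meeting every constraint; each maps to a distinct set of atoms, giving 3 matches.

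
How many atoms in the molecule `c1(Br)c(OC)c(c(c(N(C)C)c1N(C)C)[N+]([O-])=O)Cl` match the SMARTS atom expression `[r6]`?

The query [r6] means: r6 matches atoms in a six-membered ring.
Check the 19 heavy atoms by environment: 6× c (aromatic, in 6-ring) → match; 2× N (acyclic) → no; 5× C (acyclic) → no; 1× N (charge +1, acyclic) → no; 1× O (charge -1, acyclic) → no; 2× O (acyclic) → no; 1× Cl (acyclic) → no; 1× Br (acyclic) → no.
That gives 6 matching atoms.

6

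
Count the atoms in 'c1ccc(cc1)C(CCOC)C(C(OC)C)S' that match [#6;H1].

8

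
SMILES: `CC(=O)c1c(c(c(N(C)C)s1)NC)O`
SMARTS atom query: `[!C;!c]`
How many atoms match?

5

Check the 14 heavy atoms by environment: 1× s (aromatic) → match; 4× c (aromatic) → no; 5× C → no; 2× O → match; 2× N → match.
Summing the matching environments: 1 + 2 + 2 = 5 matching atoms.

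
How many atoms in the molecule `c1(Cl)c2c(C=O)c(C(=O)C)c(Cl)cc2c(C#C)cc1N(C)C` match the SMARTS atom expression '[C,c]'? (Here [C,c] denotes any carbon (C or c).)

The query [C,c] means: comma = OR; matches aliphatic or aromatic carbon — same as #6.
Check the 22 heavy atoms by environment: 10× c (aromatic) → match; 7× C → match; 2× O → no; 2× Cl → no; 1× N → no.
Summing the matching environments: 10 + 7 = 17 matching atoms.

17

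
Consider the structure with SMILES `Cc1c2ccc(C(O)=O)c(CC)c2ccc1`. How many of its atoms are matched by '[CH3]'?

2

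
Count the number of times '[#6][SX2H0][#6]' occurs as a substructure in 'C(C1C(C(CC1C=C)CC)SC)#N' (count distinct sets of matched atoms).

1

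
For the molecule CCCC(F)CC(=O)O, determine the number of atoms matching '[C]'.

6

The query [C] means: uppercase C matches aliphatic (non-aromatic) carbon only.
Check the 9 heavy atoms by environment: 6× C → match; 2× O → no; 1× F → no.
That gives 6 matching atoms.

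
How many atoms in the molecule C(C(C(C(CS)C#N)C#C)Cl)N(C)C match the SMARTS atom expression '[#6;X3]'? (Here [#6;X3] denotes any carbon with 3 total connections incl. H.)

0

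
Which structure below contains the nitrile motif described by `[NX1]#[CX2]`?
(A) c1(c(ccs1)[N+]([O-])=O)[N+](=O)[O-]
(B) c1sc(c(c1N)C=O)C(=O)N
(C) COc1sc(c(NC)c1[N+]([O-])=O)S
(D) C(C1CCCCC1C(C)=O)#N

[NX1]#[CX2] describes a nitrogen triple-bonded to a two-connected carbon (a nitrile).
(A) has a nitro group (-[N+](=O)[O-]) but there is no C#N triple bond.
(B) has a primary amino group (-NH2) but the nitrogen is NX3 (three connections), not NX1 triple-bonded.
(C) has a nitro group (-[N+](=O)[O-]) but there is no C#N triple bond.
(D) contains a nitrile (-C#N), which satisfies every atom and bond constraint.
So the answer is (D).

D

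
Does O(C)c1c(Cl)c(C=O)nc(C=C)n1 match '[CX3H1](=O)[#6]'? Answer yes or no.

Yes

The pattern [CX3H1](=O)[#6] describes an sp2 carbon with one H, double-bonded to O and single-bonded to carbon — an aldehyde.
The molecule carries an aldehyde (-CHO), whose atoms satisfy every constraint of the query, so the pattern matches.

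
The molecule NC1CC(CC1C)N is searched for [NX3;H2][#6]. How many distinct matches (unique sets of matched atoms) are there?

2

[NX3;H2][#6] is the SMARTS for a primary amine: a trivalent nitrogen with two H attached to carbon.
The molecule carries 2 separate instances of a primary amino group (-NH2) meeting every constraint; each maps to a distinct set of atoms, giving 2 matches.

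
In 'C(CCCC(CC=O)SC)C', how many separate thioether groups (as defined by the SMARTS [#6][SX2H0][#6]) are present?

1

[#6][SX2H0][#6] is the SMARTS for a thioether: an aliphatic sulfur bridging two carbons with no H on the sulfur.
Exactly one fragment in the molecule meets all constraints, giving 1 match.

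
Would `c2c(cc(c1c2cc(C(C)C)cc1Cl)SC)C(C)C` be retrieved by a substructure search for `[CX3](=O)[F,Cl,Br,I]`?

No

The pattern [CX3](=O)[F,Cl,Br,I] describes a carbonyl carbon bonded to a halogen — an acyl halide.
The closest candidate here is a chloro substituent, but the Cl is not on a carbonyl carbon. No other fragment satisfies the full query, so there is no match.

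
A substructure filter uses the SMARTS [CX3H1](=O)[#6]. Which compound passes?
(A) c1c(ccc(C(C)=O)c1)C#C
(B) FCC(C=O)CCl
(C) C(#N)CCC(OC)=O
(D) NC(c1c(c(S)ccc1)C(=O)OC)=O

[CX3H1](=O)[#6] describes an sp2 carbon with one H, double-bonded to O and single-bonded to carbon (an aldehyde).
(A) has an acetyl/ketone group (-C(=O)CH3) but the carbonyl carbon has H0 (two carbon neighbours), not H1.
(B) contains an aldehyde (-CHO), which satisfies every atom and bond constraint.
(C) has a methyl-ester group (-C(=O)OCH3) but the carbonyl carbon has H0, not H1.
(D) has a methyl-ester group (-C(=O)OCH3) but the carbonyl carbon has H0, not H1.
So the answer is (B).

B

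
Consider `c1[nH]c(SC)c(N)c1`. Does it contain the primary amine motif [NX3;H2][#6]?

Yes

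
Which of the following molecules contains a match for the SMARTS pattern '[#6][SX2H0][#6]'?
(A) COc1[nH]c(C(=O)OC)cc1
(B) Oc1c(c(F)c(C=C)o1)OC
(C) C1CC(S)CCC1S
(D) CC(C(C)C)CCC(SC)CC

[#6][SX2H0][#6] describes an aliphatic sulfur bridging two carbons with no H on the sulfur (a thioether).
(A) has a methoxy ether (-OCH3) but the bridging atom is O, not S.
(B) has a methoxy ether (-OCH3) but the bridging atom is O, not S.
(C) has a thiol (-SH) but the sulfur has H1, not H0 bridging two carbons.
(D) contains a methylthio ether (-SCH3), which satisfies every atom and bond constraint.
So the answer is (D).

D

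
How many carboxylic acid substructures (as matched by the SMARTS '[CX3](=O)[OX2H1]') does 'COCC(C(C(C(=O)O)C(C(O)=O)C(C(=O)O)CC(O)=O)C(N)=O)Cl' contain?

[CX3](=O)[OX2H1] is the SMARTS for a carboxylic acid: an sp2 carbon double-bonded to O and single-bonded to an -OH oxygen.
The molecule carries 4 separate instances of a carboxylic acid group (-C(=O)OH) meeting every constraint; each maps to a distinct set of atoms, giving 4 matches.

4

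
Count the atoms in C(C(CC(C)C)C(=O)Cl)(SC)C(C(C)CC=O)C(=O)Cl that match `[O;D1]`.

The query [O;D1] means: aliphatic oxygen bonded to exactly one heavy atom.
Check the 20 heavy atoms by environment: 3× C (D2) → no; 7× C (D3) → no; 4× C (D1) → no; 3× O (D1) → match; 2× Cl (D1) → no; 1× S (D2) → no.
That gives 3 matching atoms.

3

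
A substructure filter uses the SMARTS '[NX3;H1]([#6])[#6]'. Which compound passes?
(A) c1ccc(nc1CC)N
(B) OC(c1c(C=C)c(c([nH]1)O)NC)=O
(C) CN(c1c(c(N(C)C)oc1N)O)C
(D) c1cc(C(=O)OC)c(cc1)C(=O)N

[NX3;H1]([#6])[#6] describes a trivalent nitrogen with one H, bonded to two carbons (a secondary amine).
(A) has a primary amino group (-NH2) but the nitrogen has H2 and only one carbon neighbour.
(B) contains an N-methylamino group (-NHCH3), which satisfies every atom and bond constraint.
(C) has a primary amino group (-NH2) but the nitrogen has H2 and only one carbon neighbour.
(D) has a primary amide (-C(=O)NH2) but the -C(=O)NH2 nitrogen has H2, not H1.
So the answer is (B).

B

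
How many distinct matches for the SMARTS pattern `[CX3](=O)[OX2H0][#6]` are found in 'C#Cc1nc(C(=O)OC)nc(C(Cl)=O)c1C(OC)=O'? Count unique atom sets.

2

[CX3](=O)[OX2H0][#6] is the SMARTS for an ester: a carbonyl carbon bonded to an oxygen that is itself bonded to carbon (no H on that O).
The molecule carries 2 separate instances of a methyl-ester group (-C(=O)OCH3) meeting every constraint; each maps to a distinct set of atoms, giving 2 matches.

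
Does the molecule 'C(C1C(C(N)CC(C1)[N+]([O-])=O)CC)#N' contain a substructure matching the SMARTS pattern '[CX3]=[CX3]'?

The pattern [CX3]=[CX3] describes a non-aromatic C=C double bond between two sp2 carbons — an alkene.
The closest candidate here is an ethyl group (-CH2CH3), but its C-C bond is a single bond between CX4 carbons, not CX3=CX3. No other fragment satisfies the full query, so there is no match.

No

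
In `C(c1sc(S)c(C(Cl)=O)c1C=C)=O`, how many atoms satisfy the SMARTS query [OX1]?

2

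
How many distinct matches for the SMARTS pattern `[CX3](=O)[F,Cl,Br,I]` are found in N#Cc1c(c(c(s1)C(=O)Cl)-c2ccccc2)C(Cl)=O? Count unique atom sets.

[CX3](=O)[F,Cl,Br,I] is the SMARTS for an acyl halide: a carbonyl carbon bonded to a halogen.
The molecule carries 2 separate instances of an acyl chloride (-C(=O)Cl) meeting every constraint; each maps to a distinct set of atoms, giving 2 matches.

2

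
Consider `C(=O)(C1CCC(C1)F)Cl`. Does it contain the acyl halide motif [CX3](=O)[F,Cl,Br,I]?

The pattern [CX3](=O)[F,Cl,Br,I] describes a carbonyl carbon bonded to a halogen — an acyl halide.
The molecule carries an acyl chloride (-C(=O)Cl), whose atoms satisfy every constraint of the query, so the pattern matches.

Yes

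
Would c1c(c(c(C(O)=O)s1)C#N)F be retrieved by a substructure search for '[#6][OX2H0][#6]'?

No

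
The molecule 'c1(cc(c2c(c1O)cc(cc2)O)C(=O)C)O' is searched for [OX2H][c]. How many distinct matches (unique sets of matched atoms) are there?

[OX2H][c] is the SMARTS for a phenol: a hydroxyl oxygen attached to an aromatic carbon.
The molecule carries 3 separate instances of a hydroxyl group (-OH) meeting every constraint; each maps to a distinct set of atoms, giving 3 matches.

3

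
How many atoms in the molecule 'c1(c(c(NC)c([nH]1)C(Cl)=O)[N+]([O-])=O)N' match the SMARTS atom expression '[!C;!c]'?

Check the 14 heavy atoms by environment: 1× n (aromatic) → match; 4× c (aromatic) → no; 2× N → match; 2× C → no; 2× O → match; 1× Cl → match; 1× N (charge +1) → match; 1× O (charge -1) → match.
Summing the matching environments: 1 + 2 + 2 + 1 + 1 + 1 = 8 matching atoms.

8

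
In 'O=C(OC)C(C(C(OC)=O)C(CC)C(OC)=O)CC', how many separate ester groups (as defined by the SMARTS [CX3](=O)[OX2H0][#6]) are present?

3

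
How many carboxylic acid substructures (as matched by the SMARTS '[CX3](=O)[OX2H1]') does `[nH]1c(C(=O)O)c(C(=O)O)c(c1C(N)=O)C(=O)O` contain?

3

[CX3](=O)[OX2H1] is the SMARTS for a carboxylic acid: an sp2 carbon double-bonded to O and single-bonded to an -OH oxygen.
The molecule carries 3 separate instances of a carboxylic acid group (-C(=O)OH) meeting every constraint; each maps to a distinct set of atoms, giving 3 matches.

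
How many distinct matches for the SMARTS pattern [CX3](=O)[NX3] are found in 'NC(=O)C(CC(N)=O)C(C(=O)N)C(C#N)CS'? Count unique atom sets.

3

[CX3](=O)[NX3] is the SMARTS for an amide: a carbonyl carbon bonded to a trivalent nitrogen.
The molecule carries 3 separate instances of a primary amide (-C(=O)NH2) meeting every constraint; each maps to a distinct set of atoms, giving 3 matches.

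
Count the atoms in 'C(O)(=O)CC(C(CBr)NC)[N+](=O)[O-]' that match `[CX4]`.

5

The query [CX4] means: C with X4: aliphatic carbon with exactly 4 total connections (bonds + H).
Check the 13 heavy atoms by environment: 5× C (X4) → match; 1× C (X3) → no; 2× O (X1) → no; 1× O (X2) → no; 1× N (charge +1, X3) → no; 1× O (charge -1, X1) → no; 1× N (X3) → no; 1× Br (X1) → no.
That gives 5 matching atoms.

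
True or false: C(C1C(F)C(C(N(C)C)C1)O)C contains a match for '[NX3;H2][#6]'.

False

The pattern [NX3;H2][#6] describes a trivalent nitrogen with two H attached to carbon — a primary amine.
The closest candidate here is a dimethylamino group (-N(CH3)2), but the nitrogen has H0, not H2. No other fragment satisfies the full query, so there is no match.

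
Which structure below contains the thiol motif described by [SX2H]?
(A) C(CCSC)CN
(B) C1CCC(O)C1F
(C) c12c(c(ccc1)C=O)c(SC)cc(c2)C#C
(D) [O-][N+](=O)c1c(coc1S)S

D

[SX2H] describes an aliphatic sulfur with two connections, one being H (a thiol).
(A) has a methylthio ether (-SCH3) but the sulfur has H0 (bonded to two carbons), not H1.
(B) has a hydroxyl group (-OH) but it is an -OH, not an -SH.
(C) has a methylthio ether (-SCH3) but the sulfur has H0 (bonded to two carbons), not H1.
(D) contains a thiol (-SH), which satisfies every atom and bond constraint.
So the answer is (D).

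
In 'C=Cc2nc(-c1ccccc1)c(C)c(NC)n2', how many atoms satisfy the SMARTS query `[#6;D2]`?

6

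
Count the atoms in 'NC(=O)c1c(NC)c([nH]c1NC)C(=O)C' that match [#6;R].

Check the 15 heavy atoms by environment: 1× n (aromatic, in 5-ring) → no; 4× c (aromatic, in 5-ring) → match; 3× N (acyclic) → no; 5× C (acyclic) → no; 2× O (acyclic) → no.
That gives 4 matching atoms.

4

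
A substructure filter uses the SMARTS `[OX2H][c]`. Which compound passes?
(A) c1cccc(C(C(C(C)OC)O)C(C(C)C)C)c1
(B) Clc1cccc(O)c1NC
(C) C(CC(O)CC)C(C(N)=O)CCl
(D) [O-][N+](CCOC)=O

[OX2H][c] describes a hydroxyl oxygen attached to an aromatic carbon (a phenol).
(A) has a hydroxyl group (-OH) but the -OH is on an aliphatic carbon, not an aromatic c.
(B) contains a hydroxyl group (-OH), which satisfies every atom and bond constraint.
(C) has a hydroxyl group (-OH) but the -OH is on an aliphatic carbon, not an aromatic c.
(D) has a methoxy ether (-OCH3) but the oxygen has H0, not H1.
So the answer is (B).

B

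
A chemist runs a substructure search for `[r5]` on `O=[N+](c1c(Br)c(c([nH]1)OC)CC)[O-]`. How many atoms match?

5

The query [r5] means: r5 matches atoms in a five-membered ring.
Check the 13 heavy atoms by environment: 1× n (aromatic, in 5-ring) → match; 4× c (aromatic, in 5-ring) → match; 3× C (acyclic) → no; 1× Br (acyclic) → no; 1× N (charge +1, acyclic) → no; 1× O (charge -1, acyclic) → no; 2× O (acyclic) → no.
Summing the matching environments: 1 + 4 = 5 matching atoms.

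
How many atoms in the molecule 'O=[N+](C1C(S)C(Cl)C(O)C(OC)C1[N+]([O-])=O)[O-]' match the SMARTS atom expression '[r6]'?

Check the 17 heavy atoms by environment: 6× C (in 6-ring) → match; 4× O (acyclic) → no; 2× N (charge +1, acyclic) → no; 2× O (charge -1, acyclic) → no; 1× S (acyclic) → no; 1× C (acyclic) → no; 1× Cl (acyclic) → no.
That gives 6 matching atoms.

6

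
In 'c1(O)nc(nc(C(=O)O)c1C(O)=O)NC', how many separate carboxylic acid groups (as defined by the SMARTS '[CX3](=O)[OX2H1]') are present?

2

[CX3](=O)[OX2H1] is the SMARTS for a carboxylic acid: an sp2 carbon double-bonded to O and single-bonded to an -OH oxygen.
The molecule carries 2 separate instances of a carboxylic acid group (-C(=O)OH) meeting every constraint; each maps to a distinct set of atoms, giving 2 matches.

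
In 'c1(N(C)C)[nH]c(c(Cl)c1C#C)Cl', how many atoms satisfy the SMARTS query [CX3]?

The query [CX3] means: C with X3: aliphatic carbon with exactly 3 total connections.
Check the 12 heavy atoms by environment: 1× n (aromatic, X3) → no; 4× c (aromatic, X3) → no; 2× C (X2) → no; 2× Cl (X1) → no; 1× N (X3) → no; 2× C (X4) → no.
No environment satisfies the query, so 0 matching atoms.

0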